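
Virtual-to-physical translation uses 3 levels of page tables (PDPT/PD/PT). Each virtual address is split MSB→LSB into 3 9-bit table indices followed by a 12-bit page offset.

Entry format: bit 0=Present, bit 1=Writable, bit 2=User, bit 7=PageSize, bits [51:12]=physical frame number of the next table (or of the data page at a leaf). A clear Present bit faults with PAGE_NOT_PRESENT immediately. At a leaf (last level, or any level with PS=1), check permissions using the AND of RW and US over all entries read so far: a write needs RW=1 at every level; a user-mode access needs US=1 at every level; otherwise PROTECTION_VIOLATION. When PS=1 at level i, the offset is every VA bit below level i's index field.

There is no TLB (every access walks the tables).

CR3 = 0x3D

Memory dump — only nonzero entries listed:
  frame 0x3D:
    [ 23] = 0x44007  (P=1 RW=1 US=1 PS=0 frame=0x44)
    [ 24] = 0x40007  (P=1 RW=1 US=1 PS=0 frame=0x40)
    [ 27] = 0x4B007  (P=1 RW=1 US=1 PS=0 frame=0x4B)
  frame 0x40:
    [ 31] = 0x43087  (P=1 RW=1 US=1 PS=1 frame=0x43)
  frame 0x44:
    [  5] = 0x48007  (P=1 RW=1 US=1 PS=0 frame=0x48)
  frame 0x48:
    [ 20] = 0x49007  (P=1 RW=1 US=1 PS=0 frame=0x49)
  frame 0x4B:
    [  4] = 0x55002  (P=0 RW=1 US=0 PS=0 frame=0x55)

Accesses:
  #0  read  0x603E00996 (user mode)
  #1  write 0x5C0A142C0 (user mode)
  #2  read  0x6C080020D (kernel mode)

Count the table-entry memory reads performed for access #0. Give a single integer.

Trace:
#0 VA=0x603E00996 (r,user):
  [0] read 0x3D idx=24: raw=0x40007 flags P=1 W=1 U=1 S=0
  [1] read 0x40 idx=31: raw=0x43087 flags P=1 W=1 U=1 S=1
  ✓ 0x43996 (huge @L1)  — 2 lookups
#1 VA=0x5C0A142C0 (w,user):
  [0] read 0x3D idx=23: raw=0x44007 flags P=1 W=1 U=1 S=0
  [1] read 0x44 idx=5: raw=0x48007 flags P=1 W=1 U=1 S=0
  [2] read 0x48 idx=20: raw=0x49007 flags P=1 W=1 U=1 S=0
  ✓ 0x492C0  — 3 lookups
#2 VA=0x6C080020D (r,kernel):
  [0] read 0x3D idx=27: raw=0x4B007 flags P=1 W=1 U=1 S=0
  [1] read 0x4B idx=4: raw=0x55002 flags P=0 W=1 U=0 S=0
  ✗ PAGE_NOT_PRESENT  [2 reads]

Entries read for #0: 2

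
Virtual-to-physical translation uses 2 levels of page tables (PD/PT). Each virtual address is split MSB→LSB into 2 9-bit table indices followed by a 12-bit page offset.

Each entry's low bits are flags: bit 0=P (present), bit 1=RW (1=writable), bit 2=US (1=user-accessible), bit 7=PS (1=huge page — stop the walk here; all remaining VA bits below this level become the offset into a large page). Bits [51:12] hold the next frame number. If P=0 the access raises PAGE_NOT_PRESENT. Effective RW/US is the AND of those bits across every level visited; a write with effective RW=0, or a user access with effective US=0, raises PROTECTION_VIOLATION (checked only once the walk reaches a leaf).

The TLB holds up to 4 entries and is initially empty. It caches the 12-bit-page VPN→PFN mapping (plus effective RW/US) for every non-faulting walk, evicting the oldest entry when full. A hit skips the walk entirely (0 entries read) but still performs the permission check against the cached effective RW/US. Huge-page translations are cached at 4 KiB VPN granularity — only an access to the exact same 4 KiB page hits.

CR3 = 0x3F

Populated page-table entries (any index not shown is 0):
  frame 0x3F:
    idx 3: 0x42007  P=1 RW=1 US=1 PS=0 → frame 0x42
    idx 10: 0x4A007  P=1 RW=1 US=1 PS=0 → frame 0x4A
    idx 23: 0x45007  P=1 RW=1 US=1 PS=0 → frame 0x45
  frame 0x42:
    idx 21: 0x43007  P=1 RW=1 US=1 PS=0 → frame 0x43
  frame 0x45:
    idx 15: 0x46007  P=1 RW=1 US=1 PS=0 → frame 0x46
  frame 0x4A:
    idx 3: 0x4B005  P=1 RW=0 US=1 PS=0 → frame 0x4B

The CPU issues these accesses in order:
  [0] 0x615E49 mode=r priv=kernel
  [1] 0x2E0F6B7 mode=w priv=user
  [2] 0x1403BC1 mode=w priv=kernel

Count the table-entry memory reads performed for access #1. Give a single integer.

Trace:
#0 VA=0x615E49 (r,kernel):
  L0 @0x3F[3] → 0x42007  P=1,RW=1,US=1,PS=0
  L1 @0x42[21] → 0x43007  P=1,RW=1,US=1,PS=0
  ✓ 0x43E49  — 2 lookups
#1 VA=0x2E0F6B7 (w,user):
  L0 @0x3F[23] → 0x45007  P=1,RW=1,US=1,PS=0
  L1 @0x45[15] → 0x46007  P=1,RW=1,US=1,PS=0
  ✓ 0x466B7  — 2 lookups
#2 VA=0x1403BC1 (w,kernel):
  L0 @0x3F[10] → 0x4A007  P=1,RW=1,US=1,PS=0
  L1 @0x4A[3] → 0x4B005  P=1,RW=0,US=1,PS=0
  → PROTECTION_VIOLATION  (2 entries read)

Entries read for #1: 2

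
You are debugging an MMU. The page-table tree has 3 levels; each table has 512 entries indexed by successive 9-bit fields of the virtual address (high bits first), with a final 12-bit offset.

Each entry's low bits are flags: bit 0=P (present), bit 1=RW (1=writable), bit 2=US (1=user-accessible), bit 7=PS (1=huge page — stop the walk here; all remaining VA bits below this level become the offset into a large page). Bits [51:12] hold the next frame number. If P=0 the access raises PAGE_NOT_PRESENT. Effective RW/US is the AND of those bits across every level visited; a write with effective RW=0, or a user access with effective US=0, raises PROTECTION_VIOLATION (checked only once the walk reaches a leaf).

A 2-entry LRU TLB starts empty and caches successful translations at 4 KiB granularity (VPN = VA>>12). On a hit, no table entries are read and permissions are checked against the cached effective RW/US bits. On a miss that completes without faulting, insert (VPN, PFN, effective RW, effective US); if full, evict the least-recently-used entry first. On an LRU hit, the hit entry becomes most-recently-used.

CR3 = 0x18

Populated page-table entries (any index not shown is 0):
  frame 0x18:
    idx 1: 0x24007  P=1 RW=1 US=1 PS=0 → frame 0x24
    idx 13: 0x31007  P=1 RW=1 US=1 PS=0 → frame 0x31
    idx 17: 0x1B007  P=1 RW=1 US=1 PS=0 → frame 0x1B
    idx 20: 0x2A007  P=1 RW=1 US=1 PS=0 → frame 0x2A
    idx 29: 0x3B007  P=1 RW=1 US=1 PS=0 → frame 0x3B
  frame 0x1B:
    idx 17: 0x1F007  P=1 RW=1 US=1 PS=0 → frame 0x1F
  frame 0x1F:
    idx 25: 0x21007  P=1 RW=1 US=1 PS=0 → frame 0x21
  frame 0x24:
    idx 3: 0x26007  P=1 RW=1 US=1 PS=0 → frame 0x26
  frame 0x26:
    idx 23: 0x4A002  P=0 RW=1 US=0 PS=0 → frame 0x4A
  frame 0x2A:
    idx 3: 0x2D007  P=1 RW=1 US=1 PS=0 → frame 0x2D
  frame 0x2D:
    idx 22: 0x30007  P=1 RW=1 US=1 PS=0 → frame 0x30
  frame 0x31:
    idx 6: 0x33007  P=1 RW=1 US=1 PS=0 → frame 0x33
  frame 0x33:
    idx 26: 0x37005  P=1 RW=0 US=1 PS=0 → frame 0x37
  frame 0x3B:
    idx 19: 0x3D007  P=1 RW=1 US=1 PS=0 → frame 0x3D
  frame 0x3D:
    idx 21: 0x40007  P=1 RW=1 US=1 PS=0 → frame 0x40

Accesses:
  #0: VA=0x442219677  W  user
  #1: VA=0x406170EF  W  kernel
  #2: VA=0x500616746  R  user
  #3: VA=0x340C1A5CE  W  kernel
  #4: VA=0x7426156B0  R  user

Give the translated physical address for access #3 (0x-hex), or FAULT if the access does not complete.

Trace:
#0 VA=0x442219677 (w,user):
  lvl0: tbl 0x18, slot 17 ⇒ 0x1B007 (P1/RW1/US1/PS0)
  lvl1: tbl 0x1B, slot 17 ⇒ 0x1F007 (P1/RW1/US1/PS0)
  lvl2: tbl 0x1F, slot 25 ⇒ 0x21007 (P1/RW1/US1/PS0)
  → PA=0x21677  (3 entries read)
#1 VA=0x406170EF (w,kernel):
  lvl0: tbl 0x18, slot 1 ⇒ 0x24007 (P1/RW1/US1/PS0)
  lvl1: tbl 0x24, slot 3 ⇒ 0x26007 (P1/RW1/US1/PS0)
  lvl2: tbl 0x26, slot 23 ⇒ 0x4A002 (P0/RW1/US0/PS0)
  → PAGE_NOT_PRESENT  (3 entries read)
#2 VA=0x500616746 (r,user):
  lvl0: tbl 0x18, slot 20 ⇒ 0x2A007 (P1/RW1/US1/PS0)
  lvl1: tbl 0x2A, slot 3 ⇒ 0x2D007 (P1/RW1/US1/PS0)
  lvl2: tbl 0x2D, slot 22 ⇒ 0x30007 (P1/RW1/US1/PS0)
  → PA=0x30746  (3 entries read)
#3 VA=0x340C1A5CE (w,kernel):
  lvl0: tbl 0x18, slot 13 ⇒ 0x31007 (P1/RW1/US1/PS0)
  lvl1: tbl 0x31, slot 6 ⇒ 0x33007 (P1/RW1/US1/PS0)
  lvl2: tbl 0x33, slot 26 ⇒ 0x37005 (P1/RW0/US1/PS0)
  → PROTECTION_VIOLATION  (3 entries read)
#4 VA=0x7426156B0 (r,user):
  lvl0: tbl 0x18, slot 29 ⇒ 0x3B007 (P1/RW1/US1/PS0)
  lvl1: tbl 0x3B, slot 19 ⇒ 0x3D007 (P1/RW1/US1/PS0)
  lvl2: tbl 0x3D, slot 21 ⇒ 0x40007 (P1/RW1/US1/PS0)
  → PA=0x406B0  (3 entries read)

Access #3 PA: FAULT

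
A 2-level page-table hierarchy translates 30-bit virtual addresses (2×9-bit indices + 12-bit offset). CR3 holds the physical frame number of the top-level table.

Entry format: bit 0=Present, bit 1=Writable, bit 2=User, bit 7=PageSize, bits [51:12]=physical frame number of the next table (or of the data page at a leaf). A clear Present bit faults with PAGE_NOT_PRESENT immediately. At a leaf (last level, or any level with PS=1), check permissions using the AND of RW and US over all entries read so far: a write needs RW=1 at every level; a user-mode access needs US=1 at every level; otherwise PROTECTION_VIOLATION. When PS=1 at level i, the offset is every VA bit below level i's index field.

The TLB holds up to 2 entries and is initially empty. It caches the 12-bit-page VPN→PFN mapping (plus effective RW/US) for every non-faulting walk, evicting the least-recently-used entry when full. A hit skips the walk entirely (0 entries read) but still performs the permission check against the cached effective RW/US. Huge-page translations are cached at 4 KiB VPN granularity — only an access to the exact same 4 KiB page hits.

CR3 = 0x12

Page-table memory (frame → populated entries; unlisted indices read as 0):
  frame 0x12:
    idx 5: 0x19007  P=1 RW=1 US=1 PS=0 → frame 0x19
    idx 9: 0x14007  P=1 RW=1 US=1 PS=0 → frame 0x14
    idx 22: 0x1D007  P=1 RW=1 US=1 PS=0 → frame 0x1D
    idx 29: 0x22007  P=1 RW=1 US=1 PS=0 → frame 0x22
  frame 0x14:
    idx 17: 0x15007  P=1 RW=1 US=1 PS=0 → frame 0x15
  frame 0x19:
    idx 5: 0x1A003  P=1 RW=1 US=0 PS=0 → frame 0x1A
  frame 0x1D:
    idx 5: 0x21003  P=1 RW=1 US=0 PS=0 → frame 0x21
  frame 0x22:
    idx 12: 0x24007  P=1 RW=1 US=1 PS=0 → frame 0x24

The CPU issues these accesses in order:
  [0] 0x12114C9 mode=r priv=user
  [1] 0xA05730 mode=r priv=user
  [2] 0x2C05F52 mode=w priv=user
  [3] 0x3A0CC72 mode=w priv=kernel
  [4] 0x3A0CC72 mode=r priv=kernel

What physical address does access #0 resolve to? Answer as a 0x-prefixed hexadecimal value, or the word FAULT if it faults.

Trace:
#0 VA=0x12114C9 (r,user):
  L0 @0x12[9] → 0x14007  P=1,RW=1,US=1,PS=0
  L1 @0x14[17] → 0x15007  P=1,RW=1,US=1,PS=0
  ✓ 0x154C9  — 2 lookups
#1 VA=0xA05730 (r,user):
  L0 @0x12[5] → 0x19007  P=1,RW=1,US=1,PS=0
  L1 @0x19[5] → 0x1A003  P=1,RW=1,US=0,PS=0
  ✗ PROTECTION_VIOLATION  [2 reads]
#2 VA=0x2C05F52 (w,user):
  L0 @0x12[22] → 0x1D007  P=1,RW=1,US=1,PS=0
  L1 @0x1D[5] → 0x21003  P=1,RW=1,US=0,PS=0
  ✗ PROTECTION_VIOLATION  [2 reads]
#3 VA=0x3A0CC72 (w,kernel):
  L0 @0x12[29] → 0x22007  P=1,RW=1,US=1,PS=0
  L1 @0x22[12] → 0x24007  P=1,RW=1,US=1,PS=0
  ✓ 0x24C72  — 2 lookups
#4 VA=0x3A0CC72 (r,kernel):
  TLB hit vpn=0x3A0C → PA=0x24C72

Access #0 PA: 0x154C9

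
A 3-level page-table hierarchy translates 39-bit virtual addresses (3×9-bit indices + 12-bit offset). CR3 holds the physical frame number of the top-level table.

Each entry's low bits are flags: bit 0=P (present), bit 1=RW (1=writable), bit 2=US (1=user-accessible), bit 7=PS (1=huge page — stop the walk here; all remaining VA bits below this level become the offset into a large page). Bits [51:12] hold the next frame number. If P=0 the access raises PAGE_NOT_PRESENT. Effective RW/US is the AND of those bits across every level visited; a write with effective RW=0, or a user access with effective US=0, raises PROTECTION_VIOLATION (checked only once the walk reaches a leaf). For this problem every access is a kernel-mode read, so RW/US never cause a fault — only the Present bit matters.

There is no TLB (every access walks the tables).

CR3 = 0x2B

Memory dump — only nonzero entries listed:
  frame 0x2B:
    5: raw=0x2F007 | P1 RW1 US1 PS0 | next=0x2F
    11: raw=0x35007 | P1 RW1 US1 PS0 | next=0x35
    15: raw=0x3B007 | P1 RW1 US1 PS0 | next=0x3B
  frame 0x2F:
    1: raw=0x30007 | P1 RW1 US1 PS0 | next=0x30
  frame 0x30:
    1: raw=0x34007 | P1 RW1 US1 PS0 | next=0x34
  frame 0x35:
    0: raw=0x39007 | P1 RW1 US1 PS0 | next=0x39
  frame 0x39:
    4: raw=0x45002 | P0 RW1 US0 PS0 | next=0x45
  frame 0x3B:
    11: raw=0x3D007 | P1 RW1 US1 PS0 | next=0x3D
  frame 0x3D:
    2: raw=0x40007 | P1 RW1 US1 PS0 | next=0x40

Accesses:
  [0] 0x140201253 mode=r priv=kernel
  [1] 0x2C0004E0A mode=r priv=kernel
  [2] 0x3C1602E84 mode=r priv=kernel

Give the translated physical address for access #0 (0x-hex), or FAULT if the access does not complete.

Per-access translation:
#0 VA=0x140201253 (r,kernel):
  L0: frame=0x2B idx=5 entry=0x2F007 [P=1 RW=1 US=1 PS=0]
  L1: frame=0x2F idx=1 entry=0x30007 [P=1 RW=1 US=1 PS=0]
  L2: frame=0x30 idx=1 entry=0x34007 [P=1 RW=1 US=1 PS=0]
  → PA=0x34253  (3 entries read)
#1 VA=0x2C0004E0A (r,kernel):
  L0: frame=0x2B idx=11 entry=0x35007 [P=1 RW=1 US=1 PS=0]
  L1: frame=0x35 idx=0 entry=0x39007 [P=1 RW=1 US=1 PS=0]
  L2: frame=0x39 idx=4 entry=0x45002 [P=0 RW=1 US=0 PS=0]
  ✗ PAGE_NOT_PRESENT  [3 reads]
#2 VA=0x3C1602E84 (r,kernel):
  L0: frame=0x2B idx=15 entry=0x3B007 [P=1 RW=1 US=1 PS=0]
  L1: frame=0x3B idx=11 entry=0x3D007 [P=1 RW=1 US=1 PS=0]
  L2: frame=0x3D idx=2 entry=0x40007 [P=1 RW=1 US=1 PS=0]
  → PA=0x40E84  (3 entries read)

Access #0 PA: 0x34253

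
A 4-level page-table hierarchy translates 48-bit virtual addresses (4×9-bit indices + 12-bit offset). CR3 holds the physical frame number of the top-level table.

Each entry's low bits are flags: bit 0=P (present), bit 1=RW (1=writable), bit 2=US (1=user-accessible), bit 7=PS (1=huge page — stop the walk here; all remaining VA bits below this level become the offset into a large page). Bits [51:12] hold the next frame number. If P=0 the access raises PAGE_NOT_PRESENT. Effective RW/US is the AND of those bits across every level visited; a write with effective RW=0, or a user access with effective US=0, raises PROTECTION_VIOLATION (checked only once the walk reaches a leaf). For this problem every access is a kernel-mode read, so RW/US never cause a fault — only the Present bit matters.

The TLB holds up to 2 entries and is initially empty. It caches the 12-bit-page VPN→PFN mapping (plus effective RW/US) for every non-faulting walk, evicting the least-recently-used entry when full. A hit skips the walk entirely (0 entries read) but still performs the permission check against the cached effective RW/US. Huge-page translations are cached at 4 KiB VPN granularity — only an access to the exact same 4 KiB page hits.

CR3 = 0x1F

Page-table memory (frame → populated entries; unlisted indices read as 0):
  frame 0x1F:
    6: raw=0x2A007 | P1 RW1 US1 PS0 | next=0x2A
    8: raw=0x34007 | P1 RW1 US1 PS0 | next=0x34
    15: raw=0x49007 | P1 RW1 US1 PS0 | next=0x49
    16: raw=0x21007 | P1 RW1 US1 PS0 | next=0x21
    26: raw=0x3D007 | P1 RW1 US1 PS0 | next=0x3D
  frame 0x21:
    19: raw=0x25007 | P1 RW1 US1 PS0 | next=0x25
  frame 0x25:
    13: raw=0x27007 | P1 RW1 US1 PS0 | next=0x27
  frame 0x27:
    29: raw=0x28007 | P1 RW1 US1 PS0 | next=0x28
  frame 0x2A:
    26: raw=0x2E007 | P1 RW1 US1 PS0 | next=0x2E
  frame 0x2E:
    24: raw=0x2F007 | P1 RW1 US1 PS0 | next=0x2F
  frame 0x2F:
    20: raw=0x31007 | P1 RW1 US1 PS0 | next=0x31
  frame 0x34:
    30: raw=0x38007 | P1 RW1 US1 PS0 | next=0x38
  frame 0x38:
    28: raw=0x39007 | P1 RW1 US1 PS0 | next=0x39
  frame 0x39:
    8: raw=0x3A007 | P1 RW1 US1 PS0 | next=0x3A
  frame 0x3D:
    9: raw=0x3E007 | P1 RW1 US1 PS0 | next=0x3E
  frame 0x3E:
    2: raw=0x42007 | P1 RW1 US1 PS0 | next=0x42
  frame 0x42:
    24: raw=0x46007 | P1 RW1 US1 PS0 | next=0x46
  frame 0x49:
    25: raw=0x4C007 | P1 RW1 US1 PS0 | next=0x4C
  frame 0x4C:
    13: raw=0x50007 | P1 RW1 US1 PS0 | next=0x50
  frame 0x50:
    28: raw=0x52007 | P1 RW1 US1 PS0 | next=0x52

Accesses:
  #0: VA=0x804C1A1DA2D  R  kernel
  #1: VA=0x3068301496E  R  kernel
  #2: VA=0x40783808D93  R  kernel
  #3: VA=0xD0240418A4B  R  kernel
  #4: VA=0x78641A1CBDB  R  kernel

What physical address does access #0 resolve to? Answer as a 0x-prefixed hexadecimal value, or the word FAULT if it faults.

Trace:
#0 VA=0x804C1A1DA2D (r,kernel):
  [0] read 0x1F idx=16: raw=0x21007 flags P=1 W=1 U=1 S=0
  [1] read 0x21 idx=19: raw=0x25007 flags P=1 W=1 U=1 S=0
  [2] read 0x25 idx=13: raw=0x27007 flags P=1 W=1 U=1 S=0
  [3] read 0x27 idx=29: raw=0x28007 flags P=1 W=1 U=1 S=0
  → PA=0x28A2D  (4 entries read)
#1 VA=0x3068301496E (r,kernel):
  [0] read 0x1F idx=6: raw=0x2A007 flags P=1 W=1 U=1 S=0
  [1] read 0x2A idx=26: raw=0x2E007 flags P=1 W=1 U=1 S=0
  [2] read 0x2E idx=24: raw=0x2F007 flags P=1 W=1 U=1 S=0
  [3] read 0x2F idx=20: raw=0x31007 flags P=1 W=1 U=1 S=0
  → PA=0x3196E  (4 entries read)
#2 VA=0x40783808D93 (r,kernel):
  [0] read 0x1F idx=8: raw=0x34007 flags P=1 W=1 U=1 S=0
  [1] read 0x34 idx=30: raw=0x38007 flags P=1 W=1 U=1 S=0
  [2] read 0x38 idx=28: raw=0x39007 flags P=1 W=1 U=1 S=0
  [3] read 0x39 idx=8: raw=0x3A007 flags P=1 W=1 U=1 S=0
  → PA=0x3AD93  (4 entries read)
#3 VA=0xD0240418A4B (r,kernel):
  [0] read 0x1F idx=26: raw=0x3D007 flags P=1 W=1 U=1 S=0
  [1] read 0x3D idx=9: raw=0x3E007 flags P=1 W=1 U=1 S=0
  [2] read 0x3E idx=2: raw=0x42007 flags P=1 W=1 U=1 S=0
  [3] read 0x42 idx=24: raw=0x46007 flags P=1 W=1 U=1 S=0
  → PA=0x46A4B  (4 entries read)
#4 VA=0x78641A1CBDB (r,kernel):
  [0] read 0x1F idx=15: raw=0x49007 flags P=1 W=1 U=1 S=0
  [1] read 0x49 idx=25: raw=0x4C007 flags P=1 W=1 U=1 S=0
  [2] read 0x4C idx=13: raw=0x50007 flags P=1 W=1 U=1 S=0
  [3] read 0x50 idx=28: raw=0x52007 flags P=1 W=1 U=1 S=0
  → PA=0x52BDB  (4 entries read)

Access #0 PA: 0x28A2D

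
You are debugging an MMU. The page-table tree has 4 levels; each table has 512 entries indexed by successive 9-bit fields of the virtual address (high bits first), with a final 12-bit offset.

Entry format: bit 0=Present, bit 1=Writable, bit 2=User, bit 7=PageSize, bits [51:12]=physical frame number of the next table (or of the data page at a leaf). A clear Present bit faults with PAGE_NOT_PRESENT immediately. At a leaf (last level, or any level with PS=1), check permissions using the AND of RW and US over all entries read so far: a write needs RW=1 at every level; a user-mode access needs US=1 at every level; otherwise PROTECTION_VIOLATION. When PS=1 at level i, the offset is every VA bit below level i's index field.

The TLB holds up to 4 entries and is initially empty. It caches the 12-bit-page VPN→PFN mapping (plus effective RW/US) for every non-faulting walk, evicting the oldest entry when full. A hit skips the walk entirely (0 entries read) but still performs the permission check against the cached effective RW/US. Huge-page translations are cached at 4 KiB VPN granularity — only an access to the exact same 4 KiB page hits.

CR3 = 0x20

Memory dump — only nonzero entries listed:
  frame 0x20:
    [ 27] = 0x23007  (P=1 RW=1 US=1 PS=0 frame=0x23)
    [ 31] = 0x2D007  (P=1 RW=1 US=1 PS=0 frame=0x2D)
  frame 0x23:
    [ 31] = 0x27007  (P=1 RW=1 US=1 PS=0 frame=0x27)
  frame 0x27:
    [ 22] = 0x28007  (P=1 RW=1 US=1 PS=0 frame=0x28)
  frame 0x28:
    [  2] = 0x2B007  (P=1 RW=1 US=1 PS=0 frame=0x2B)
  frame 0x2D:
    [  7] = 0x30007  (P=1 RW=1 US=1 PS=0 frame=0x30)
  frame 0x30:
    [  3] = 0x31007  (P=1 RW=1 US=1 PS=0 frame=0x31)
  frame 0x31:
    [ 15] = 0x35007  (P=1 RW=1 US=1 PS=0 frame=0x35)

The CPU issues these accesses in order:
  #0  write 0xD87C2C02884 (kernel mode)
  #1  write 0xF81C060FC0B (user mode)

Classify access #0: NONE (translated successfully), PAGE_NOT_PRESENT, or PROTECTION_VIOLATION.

Per-access translation:
#0 VA=0xD87C2C02884 (w,kernel):
  L0: frame=0x20 idx=27 entry=0x23007 [P=1 RW=1 US=1 PS=0]
  L1: frame=0x23 idx=31 entry=0x27007 [P=1 RW=1 US=1 PS=0]
  L2: frame=0x27 idx=22 entry=0x28007 [P=1 RW=1 US=1 PS=0]
  L3: frame=0x28 idx=2 entry=0x2B007 [P=1 RW=1 US=1 PS=0]
  ⇒ phys 0x2B884  [4 reads]
#1 VA=0xF81C060FC0B (w,user):
  L0: frame=0x20 idx=31 entry=0x2D007 [P=1 RW=1 US=1 PS=0]
  L1: frame=0x2D idx=7 entry=0x30007 [P=1 RW=1 US=1 PS=0]
  L2: frame=0x30 idx=3 entry=0x31007 [P=1 RW=1 US=1 PS=0]
  L3: frame=0x31 idx=15 entry=0x35007 [P=1 RW=1 US=1 PS=0]
  ⇒ phys 0x35C0B  [4 reads]

Access #0 fault: NONE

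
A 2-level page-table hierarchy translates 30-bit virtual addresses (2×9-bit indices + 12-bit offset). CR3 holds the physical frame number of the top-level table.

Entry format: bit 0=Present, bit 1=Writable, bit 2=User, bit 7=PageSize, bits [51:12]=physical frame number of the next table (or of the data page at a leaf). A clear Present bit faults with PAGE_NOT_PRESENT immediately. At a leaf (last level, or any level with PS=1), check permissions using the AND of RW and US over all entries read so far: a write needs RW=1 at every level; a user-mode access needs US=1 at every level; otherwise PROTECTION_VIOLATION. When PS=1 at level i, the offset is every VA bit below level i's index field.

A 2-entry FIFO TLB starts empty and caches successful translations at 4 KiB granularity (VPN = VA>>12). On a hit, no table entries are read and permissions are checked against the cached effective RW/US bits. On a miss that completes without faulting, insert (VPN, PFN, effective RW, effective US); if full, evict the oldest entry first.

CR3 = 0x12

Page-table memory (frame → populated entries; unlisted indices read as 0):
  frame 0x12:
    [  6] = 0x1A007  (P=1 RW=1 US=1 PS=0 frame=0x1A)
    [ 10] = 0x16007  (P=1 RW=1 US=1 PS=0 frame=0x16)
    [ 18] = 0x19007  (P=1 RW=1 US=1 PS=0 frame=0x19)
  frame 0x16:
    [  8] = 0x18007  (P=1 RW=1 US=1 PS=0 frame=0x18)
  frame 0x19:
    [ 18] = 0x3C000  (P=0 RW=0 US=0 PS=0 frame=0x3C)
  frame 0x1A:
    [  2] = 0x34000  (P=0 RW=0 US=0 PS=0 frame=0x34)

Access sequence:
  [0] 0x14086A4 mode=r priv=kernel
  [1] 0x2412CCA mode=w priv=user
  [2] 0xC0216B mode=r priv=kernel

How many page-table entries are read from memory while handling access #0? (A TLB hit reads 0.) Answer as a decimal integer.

Trace:
#0 VA=0x14086A4 (r,kernel):
  L0 @0x12[10] → 0x16007  P=1,RW=1,US=1,PS=0
  L1 @0x16[8] → 0x18007  P=1,RW=1,US=1,PS=0
  → PA=0x186A4  (2 entries read)
#1 VA=0x2412CCA (w,user):
  L0 @0x12[18] → 0x19007  P=1,RW=1,US=1,PS=0
  L1 @0x19[18] → 0x3C000  P=0,RW=0,US=0,PS=0
  ✗ PAGE_NOT_PRESENT  [2 reads]
#2 VA=0xC0216B (r,kernel):
  L0 @0x12[6] → 0x1A007  P=1,RW=1,US=1,PS=0
  L1 @0x1A[2] → 0x34000  P=0,RW=0,US=0,PS=0
  ✗ PAGE_NOT_PRESENT  [2 reads]

Entries read for #0: 2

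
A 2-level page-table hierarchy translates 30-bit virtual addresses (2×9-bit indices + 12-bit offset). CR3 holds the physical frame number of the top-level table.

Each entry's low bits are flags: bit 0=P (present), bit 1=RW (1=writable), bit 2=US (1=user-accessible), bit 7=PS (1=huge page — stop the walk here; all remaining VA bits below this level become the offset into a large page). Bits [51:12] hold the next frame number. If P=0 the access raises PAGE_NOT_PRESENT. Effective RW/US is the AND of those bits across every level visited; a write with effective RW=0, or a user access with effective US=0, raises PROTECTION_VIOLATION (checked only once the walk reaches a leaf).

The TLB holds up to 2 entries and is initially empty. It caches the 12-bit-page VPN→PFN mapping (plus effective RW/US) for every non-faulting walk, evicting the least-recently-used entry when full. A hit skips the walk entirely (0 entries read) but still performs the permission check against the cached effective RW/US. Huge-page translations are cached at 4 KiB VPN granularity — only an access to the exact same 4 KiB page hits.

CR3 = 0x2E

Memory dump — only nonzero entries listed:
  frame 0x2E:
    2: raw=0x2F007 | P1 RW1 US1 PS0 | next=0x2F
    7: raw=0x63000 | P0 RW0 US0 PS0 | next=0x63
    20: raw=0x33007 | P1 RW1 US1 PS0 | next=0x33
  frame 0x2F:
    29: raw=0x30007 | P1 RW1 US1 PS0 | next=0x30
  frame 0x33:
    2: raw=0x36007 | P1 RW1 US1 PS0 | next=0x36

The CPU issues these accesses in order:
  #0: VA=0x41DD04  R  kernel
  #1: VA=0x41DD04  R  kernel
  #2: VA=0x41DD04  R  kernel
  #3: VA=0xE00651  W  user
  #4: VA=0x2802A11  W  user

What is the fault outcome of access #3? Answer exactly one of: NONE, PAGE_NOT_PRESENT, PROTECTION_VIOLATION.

Trace:
#0 VA=0x41DD04 (r,kernel):
  L0 @0x2E[2] → 0x2F007  P=1,RW=1,US=1,PS=0
  L1 @0x2F[29] → 0x30007  P=1,RW=1,US=1,PS=0
  → PA=0x30D04  (2 entries read)
#1 VA=0x41DD04 (r,kernel):
  TLB hit vpn=0x41D → PA=0x30D04
#2 VA=0x41DD04 (r,kernel):
  TLB hit vpn=0x41D → PA=0x30D04
#3 VA=0xE00651 (w,user):
  L0 @0x2E[7] → 0x63000  P=0,RW=0,US=0,PS=0
  → PAGE_NOT_PRESENT  (1 entries read)
#4 VA=0x2802A11 (w,user):
  L0 @0x2E[20] → 0x33007  P=1,RW=1,US=1,PS=0
  L1 @0x33[2] → 0x36007  P=1,RW=1,US=1,PS=0
  → PA=0x36A11  (2 entries read)

Access #3 fault: PAGE_NOT_PRESENT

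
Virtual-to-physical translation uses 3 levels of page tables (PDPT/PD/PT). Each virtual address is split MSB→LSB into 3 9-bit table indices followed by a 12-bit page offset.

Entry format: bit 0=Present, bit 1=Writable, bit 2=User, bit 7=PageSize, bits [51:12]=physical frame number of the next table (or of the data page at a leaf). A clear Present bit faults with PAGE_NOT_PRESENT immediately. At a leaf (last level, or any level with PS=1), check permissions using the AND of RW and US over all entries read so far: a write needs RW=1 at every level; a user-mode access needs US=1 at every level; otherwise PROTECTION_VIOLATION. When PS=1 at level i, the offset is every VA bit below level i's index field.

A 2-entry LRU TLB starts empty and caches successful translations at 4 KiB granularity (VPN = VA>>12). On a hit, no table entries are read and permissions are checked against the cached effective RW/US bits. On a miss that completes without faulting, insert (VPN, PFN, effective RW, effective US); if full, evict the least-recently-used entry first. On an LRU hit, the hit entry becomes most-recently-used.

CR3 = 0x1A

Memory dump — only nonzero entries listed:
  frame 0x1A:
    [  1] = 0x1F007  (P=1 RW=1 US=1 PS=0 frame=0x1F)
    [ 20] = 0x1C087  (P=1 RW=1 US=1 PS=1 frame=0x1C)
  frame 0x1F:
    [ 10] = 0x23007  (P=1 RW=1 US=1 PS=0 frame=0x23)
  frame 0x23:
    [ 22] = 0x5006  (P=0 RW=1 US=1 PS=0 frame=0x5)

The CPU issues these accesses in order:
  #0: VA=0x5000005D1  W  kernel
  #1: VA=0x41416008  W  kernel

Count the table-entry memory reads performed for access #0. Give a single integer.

Per-access translation:
#0 VA=0x5000005D1 (w,kernel):
  L0: frame=0x1A idx=20 entry=0x1C087 [P=1 RW=1 US=1 PS=1]
  ⇒ phys 0x1C5D1 (huge @L0)  [1 reads]
#1 VA=0x41416008 (w,kernel):
  L0: frame=0x1A idx=1 entry=0x1F007 [P=1 RW=1 US=1 PS=0]
  L1: frame=0x1F idx=10 entry=0x23007 [P=1 RW=1 US=1 PS=0]
  L2: frame=0x23 idx=22 entry=0x5006 [P=0 RW=1 US=1 PS=0]
  ⇒ fault: PAGE_NOT_PRESENT  — 3 lookups

Entries read for #0: 1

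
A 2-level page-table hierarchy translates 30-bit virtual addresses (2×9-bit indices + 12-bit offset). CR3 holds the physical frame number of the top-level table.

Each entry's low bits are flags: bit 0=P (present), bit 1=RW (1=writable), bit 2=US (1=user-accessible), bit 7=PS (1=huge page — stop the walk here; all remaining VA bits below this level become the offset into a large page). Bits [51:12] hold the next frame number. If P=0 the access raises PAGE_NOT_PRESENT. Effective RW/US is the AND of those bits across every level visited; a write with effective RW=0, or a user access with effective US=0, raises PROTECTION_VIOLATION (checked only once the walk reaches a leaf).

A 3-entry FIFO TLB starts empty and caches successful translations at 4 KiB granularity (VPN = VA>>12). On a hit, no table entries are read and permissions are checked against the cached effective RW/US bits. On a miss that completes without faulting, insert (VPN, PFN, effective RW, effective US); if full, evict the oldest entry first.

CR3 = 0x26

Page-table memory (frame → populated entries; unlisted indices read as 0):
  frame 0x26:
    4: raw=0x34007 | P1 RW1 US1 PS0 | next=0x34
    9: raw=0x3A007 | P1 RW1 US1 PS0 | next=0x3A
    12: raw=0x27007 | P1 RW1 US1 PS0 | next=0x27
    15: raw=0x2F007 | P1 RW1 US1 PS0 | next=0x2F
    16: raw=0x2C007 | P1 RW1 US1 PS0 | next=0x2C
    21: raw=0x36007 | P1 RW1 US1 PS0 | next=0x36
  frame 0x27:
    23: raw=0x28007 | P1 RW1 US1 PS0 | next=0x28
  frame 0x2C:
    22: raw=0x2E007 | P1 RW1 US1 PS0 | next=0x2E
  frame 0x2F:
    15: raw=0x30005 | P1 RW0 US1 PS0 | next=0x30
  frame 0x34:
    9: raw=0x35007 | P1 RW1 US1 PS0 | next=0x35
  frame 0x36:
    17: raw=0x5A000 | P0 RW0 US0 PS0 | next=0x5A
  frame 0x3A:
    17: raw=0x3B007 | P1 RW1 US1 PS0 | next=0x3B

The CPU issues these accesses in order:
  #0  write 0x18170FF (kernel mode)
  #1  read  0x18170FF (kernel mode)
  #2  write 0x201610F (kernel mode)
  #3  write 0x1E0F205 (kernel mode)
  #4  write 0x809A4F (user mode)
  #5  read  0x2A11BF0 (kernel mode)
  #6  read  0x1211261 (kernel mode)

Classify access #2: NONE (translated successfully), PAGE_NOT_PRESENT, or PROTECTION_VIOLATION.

Walk each access:
#0 VA=0x18170FF (w,kernel):
  lvl0: tbl 0x26, slot 12 ⇒ 0x27007 (P1/RW1/US1/PS0)
  lvl1: tbl 0x27, slot 23 ⇒ 0x28007 (P1/RW1/US1/PS0)
  ⇒ phys 0x280FF  [2 reads]
#1 VA=0x18170FF (r,kernel):
  TLB hit vpn=0x1817 → PA=0x280FF
#2 VA=0x201610F (w,kernel):
  lvl0: tbl 0x26, slot 16 ⇒ 0x2C007 (P1/RW1/US1/PS0)
  lvl1: tbl 0x2C, slot 22 ⇒ 0x2E007 (P1/RW1/US1/PS0)
  ⇒ phys 0x2E10F  [2 reads]
#3 VA=0x1E0F205 (w,kernel):
  lvl0: tbl 0x26, slot 15 ⇒ 0x2F007 (P1/RW1/US1/PS0)
  lvl1: tbl 0x2F, slot 15 ⇒ 0x30005 (P1/RW0/US1/PS0)
  ⇒ fault: PROTECTION_VIOLATION  — 2 lookups
#4 VA=0x809A4F (w,user):
  lvl0: tbl 0x26, slot 4 ⇒ 0x34007 (P1/RW1/US1/PS0)
  lvl1: tbl 0x34, slot 9 ⇒ 0x35007 (P1/RW1/US1/PS0)
  ⇒ phys 0x35A4F  [2 reads]
#5 VA=0x2A11BF0 (r,kernel):
  lvl0: tbl 0x26, slot 21 ⇒ 0x36007 (P1/RW1/US1/PS0)
  lvl1: tbl 0x36, slot 17 ⇒ 0x5A000 (P0/RW0/US0/PS0)
  ⇒ fault: PAGE_NOT_PRESENT  — 2 lookups
#6 VA=0x1211261 (r,kernel):
  lvl0: tbl 0x26, slot 9 ⇒ 0x3A007 (P1/RW1/US1/PS0)
  lvl1: tbl 0x3A, slot 17 ⇒ 0x3B007 (P1/RW1/US1/PS0)
  ⇒ phys 0x3B261  [2 reads]

Access #2 fault: NONE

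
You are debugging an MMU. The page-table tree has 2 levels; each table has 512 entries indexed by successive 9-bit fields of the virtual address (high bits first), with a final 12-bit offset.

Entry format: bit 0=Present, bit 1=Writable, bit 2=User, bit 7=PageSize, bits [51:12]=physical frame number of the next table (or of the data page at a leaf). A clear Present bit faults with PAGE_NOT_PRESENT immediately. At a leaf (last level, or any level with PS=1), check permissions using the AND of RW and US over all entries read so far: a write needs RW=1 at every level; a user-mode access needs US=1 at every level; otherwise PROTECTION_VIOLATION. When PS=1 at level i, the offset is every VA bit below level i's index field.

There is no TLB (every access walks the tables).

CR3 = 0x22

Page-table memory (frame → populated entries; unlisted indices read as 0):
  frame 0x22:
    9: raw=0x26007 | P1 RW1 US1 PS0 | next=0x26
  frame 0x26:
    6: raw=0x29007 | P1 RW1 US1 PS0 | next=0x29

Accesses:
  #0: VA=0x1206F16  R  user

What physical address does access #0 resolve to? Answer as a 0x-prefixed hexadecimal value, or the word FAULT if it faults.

Walk each access:
#0 VA=0x1206F16 (r,user):
  L0 @0x22[9] → 0x26007  P=1,RW=1,US=1,PS=0
  L1 @0x26[6] → 0x29007  P=1,RW=1,US=1,PS=0
  ⇒ phys 0x29F16  [2 reads]

Access #0 PA: 0x29F16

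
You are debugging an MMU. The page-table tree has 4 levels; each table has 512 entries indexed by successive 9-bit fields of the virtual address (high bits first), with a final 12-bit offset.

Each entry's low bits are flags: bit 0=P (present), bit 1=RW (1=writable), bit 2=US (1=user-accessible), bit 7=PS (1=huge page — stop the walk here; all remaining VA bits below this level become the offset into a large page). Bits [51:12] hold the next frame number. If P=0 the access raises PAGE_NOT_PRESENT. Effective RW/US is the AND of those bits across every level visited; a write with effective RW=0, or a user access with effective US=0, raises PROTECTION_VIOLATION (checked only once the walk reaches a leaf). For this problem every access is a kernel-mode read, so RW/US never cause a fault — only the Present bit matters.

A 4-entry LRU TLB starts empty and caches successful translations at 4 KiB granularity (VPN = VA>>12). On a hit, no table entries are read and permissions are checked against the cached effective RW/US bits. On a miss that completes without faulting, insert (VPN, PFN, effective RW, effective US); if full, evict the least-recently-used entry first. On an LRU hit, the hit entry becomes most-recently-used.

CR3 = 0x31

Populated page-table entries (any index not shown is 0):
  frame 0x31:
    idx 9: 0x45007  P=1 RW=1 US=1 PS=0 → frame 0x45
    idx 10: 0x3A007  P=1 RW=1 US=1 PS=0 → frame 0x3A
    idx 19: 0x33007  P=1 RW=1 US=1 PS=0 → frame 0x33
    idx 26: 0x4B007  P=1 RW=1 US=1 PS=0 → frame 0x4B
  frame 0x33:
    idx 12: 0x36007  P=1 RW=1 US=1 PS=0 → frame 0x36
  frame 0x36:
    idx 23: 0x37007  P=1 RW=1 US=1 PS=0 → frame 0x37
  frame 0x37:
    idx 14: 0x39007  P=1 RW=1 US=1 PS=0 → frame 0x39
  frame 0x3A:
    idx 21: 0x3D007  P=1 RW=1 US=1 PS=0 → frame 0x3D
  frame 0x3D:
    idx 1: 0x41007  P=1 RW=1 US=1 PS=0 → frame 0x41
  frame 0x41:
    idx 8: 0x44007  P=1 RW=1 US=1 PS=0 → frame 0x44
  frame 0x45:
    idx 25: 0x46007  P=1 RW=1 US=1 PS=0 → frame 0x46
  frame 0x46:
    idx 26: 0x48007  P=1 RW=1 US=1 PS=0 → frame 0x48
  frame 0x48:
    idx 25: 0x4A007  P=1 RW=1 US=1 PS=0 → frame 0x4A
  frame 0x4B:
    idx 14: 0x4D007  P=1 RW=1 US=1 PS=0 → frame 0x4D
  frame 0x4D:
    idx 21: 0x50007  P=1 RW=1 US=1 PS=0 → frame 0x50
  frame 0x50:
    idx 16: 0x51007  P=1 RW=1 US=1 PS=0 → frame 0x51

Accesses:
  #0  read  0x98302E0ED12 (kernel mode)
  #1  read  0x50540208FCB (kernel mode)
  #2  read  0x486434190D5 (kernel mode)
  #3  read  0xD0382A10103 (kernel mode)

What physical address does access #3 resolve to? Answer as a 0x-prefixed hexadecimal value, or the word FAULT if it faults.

Walk each access:
#0 VA=0x98302E0ED12 (r,kernel):
  L0 @0x31[19] → 0x33007  P=1,RW=1,US=1,PS=0
  L1 @0x33[12] → 0x36007  P=1,RW=1,US=1,PS=0
  L2 @0x36[23] → 0x37007  P=1,RW=1,US=1,PS=0
  L3 @0x37[14] → 0x39007  P=1,RW=1,US=1,PS=0
  → PA=0x39D12  (4 entries read)
#1 VA=0x50540208FCB (r,kernel):
  L0 @0x31[10] → 0x3A007  P=1,RW=1,US=1,PS=0
  L1 @0x3A[21] → 0x3D007  P=1,RW=1,US=1,PS=0
  L2 @0x3D[1] → 0x41007  P=1,RW=1,US=1,PS=0
  L3 @0x41[8] → 0x44007  P=1,RW=1,US=1,PS=0
  → PA=0x44FCB  (4 entries read)
#2 VA=0x486434190D5 (r,kernel):
  L0 @0x31[9] → 0x45007  P=1,RW=1,US=1,PS=0
  L1 @0x45[25] → 0x46007  P=1,RW=1,US=1,PS=0
  L2 @0x46[26] → 0x48007  P=1,RW=1,US=1,PS=0
  L3 @0x48[25] → 0x4A007  P=1,RW=1,US=1,PS=0
  → PA=0x4A0D5  (4 entries read)
#3 VA=0xD0382A10103 (r,kernel):
  L0 @0x31[26] → 0x4B007  P=1,RW=1,US=1,PS=0
  L1 @0x4B[14] → 0x4D007  P=1,RW=1,US=1,PS=0
  L2 @0x4D[21] → 0x50007  P=1,RW=1,US=1,PS=0
  L3 @0x50[16] → 0x51007  P=1,RW=1,US=1,PS=0
  → PA=0x51103  (4 entries read)

Access #3 PA: 0x51103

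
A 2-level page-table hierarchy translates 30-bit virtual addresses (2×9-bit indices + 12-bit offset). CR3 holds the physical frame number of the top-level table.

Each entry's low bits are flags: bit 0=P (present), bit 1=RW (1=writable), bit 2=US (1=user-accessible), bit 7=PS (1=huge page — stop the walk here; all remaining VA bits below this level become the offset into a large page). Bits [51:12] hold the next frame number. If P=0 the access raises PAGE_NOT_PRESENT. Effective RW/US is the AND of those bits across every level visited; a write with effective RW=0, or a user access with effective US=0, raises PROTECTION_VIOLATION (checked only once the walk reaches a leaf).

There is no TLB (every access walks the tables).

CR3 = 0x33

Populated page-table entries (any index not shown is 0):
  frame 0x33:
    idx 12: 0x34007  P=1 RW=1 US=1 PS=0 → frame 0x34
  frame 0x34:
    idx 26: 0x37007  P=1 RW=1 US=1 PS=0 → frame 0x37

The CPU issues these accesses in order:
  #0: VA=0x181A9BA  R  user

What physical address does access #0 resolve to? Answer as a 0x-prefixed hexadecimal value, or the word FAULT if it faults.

Trace:
#0 VA=0x181A9BA (r,user):
  L0 @0x33[12] → 0x34007  P=1,RW=1,US=1,PS=0
  L1 @0x34[26] → 0x37007  P=1,RW=1,US=1,PS=0
  ⇒ phys 0x379BA  [2 reads]

Access #0 PA: 0x379BA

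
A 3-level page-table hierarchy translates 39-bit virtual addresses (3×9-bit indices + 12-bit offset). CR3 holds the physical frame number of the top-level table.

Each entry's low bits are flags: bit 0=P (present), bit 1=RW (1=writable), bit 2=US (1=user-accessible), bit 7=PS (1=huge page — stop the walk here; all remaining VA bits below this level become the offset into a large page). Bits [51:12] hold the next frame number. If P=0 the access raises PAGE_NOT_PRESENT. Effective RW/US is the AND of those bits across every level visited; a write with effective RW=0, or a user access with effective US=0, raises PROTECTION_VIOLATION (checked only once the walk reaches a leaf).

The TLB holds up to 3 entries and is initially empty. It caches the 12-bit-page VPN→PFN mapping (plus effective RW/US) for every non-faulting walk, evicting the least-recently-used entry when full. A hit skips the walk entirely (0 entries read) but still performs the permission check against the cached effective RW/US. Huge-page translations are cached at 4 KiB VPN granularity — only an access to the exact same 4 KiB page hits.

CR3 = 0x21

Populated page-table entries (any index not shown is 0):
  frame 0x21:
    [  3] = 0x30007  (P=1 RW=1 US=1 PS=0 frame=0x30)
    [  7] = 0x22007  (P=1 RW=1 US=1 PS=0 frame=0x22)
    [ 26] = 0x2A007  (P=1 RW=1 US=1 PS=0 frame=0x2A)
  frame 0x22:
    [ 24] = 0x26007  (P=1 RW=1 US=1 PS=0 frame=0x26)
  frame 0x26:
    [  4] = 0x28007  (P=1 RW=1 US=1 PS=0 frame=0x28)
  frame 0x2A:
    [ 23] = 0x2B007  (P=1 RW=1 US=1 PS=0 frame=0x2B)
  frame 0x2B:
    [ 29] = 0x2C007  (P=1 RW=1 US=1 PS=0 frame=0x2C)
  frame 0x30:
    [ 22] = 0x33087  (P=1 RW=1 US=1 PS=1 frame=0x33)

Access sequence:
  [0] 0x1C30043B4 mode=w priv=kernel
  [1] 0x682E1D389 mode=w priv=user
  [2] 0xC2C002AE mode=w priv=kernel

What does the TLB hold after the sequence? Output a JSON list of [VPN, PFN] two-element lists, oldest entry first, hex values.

Per-access translation:
#0 VA=0x1C30043B4 (w,kernel):
  lvl0: tbl 0x21, slot 7 ⇒ 0x22007 (P1/RW1/US1/PS0)
  lvl1: tbl 0x22, slot 24 ⇒ 0x26007 (P1/RW1/US1/PS0)
  lvl2: tbl 0x26, slot 4 ⇒ 0x28007 (P1/RW1/US1/PS0)
  → PA=0x283B4  (3 entries read)
#1 VA=0x682E1D389 (w,user):
  lvl0: tbl 0x21, slot 26 ⇒ 0x2A007 (P1/RW1/US1/PS0)
  lvl1: tbl 0x2A, slot 23 ⇒ 0x2B007 (P1/RW1/US1/PS0)
  lvl2: tbl 0x2B, slot 29 ⇒ 0x2C007 (P1/RW1/US1/PS0)
  → PA=0x2C389  (3 entries read)
#2 VA=0xC2C002AE (w,kernel):
  lvl0: tbl 0x21, slot 3 ⇒ 0x30007 (P1/RW1/US1/PS0)
  lvl1: tbl 0x30, slot 22 ⇒ 0x33087 (P1/RW1/US1/PS1)
  → PA=0x332AE (huge @L1)  (2 entries read)

TLB: [["0x1C3004", "0x28"], ["0x682E1D", "0x2C"], ["0xC2C00", "0x33"]]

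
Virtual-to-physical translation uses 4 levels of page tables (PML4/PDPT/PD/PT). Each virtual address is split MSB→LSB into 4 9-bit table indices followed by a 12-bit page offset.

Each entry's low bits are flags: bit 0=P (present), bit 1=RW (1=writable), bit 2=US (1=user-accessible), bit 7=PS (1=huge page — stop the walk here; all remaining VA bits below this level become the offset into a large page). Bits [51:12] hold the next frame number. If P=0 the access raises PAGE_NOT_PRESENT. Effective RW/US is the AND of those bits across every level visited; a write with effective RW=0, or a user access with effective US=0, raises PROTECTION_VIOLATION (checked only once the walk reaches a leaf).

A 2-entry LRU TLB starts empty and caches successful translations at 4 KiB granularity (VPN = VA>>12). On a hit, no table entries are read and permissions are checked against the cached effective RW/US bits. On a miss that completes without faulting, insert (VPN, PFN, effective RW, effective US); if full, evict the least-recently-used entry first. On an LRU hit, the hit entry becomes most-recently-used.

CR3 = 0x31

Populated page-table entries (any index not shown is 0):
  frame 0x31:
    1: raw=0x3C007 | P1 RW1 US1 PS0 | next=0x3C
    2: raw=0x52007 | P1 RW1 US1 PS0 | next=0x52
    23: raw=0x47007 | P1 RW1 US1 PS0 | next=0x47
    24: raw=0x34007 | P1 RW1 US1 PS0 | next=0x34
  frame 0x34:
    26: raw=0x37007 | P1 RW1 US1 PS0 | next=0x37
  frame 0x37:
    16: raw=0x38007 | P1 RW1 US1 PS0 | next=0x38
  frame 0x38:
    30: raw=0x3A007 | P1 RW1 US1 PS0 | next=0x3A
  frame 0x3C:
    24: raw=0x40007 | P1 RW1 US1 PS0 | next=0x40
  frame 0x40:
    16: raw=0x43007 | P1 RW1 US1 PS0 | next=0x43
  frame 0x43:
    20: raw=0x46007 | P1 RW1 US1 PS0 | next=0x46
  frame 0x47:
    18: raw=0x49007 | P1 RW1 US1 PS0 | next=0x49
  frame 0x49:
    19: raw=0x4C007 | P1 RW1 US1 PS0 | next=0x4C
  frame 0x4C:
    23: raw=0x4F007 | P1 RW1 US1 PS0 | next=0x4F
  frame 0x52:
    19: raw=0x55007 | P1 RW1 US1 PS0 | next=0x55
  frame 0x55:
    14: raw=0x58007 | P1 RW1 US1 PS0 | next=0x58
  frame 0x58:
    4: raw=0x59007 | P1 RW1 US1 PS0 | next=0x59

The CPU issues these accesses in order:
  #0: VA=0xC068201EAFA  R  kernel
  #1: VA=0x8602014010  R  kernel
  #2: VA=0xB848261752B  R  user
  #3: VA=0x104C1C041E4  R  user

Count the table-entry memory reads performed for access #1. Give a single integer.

Walk each access:
#0 VA=0xC068201EAFA (r,kernel):
  [0] read 0x31 idx=24: raw=0x34007 flags P=1 W=1 U=1 S=0
  [1] read 0x34 idx=26: raw=0x37007 flags P=1 W=1 U=1 S=0
  [2] read 0x37 idx=16: raw=0x38007 flags P=1 W=1 U=1 S=0
  [3] read 0x38 idx=30: raw=0x3A007 flags P=1 W=1 U=1 S=0
  → PA=0x3AAFA  (4 entries read)
#1 VA=0x8602014010 (r,kernel):
  [0] read 0x31 idx=1: raw=0x3C007 flags P=1 W=1 U=1 S=0
  [1] read 0x3C idx=24: raw=0x40007 flags P=1 W=1 U=1 S=0
  [2] read 0x40 idx=16: raw=0x43007 flags P=1 W=1 U=1 S=0
  [3] read 0x43 idx=20: raw=0x46007 flags P=1 W=1 U=1 S=0
  → PA=0x46010  (4 entries read)
#2 VA=0xB848261752B (r,user):
  [0] read 0x31 idx=23: raw=0x47007 flags P=1 W=1 U=1 S=0
  [1] read 0x47 idx=18: raw=0x49007 flags P=1 W=1 U=1 S=0
  [2] read 0x49 idx=19: raw=0x4C007 flags P=1 W=1 U=1 S=0
  [3] read 0x4C idx=23: raw=0x4F007 flags P=1 W=1 U=1 S=0
  → PA=0x4F52B  (4 entries read)
#3 VA=0x104C1C041E4 (r,user):
  [0] read 0x31 idx=2: raw=0x52007 flags P=1 W=1 U=1 S=0
  [1] read 0x52 idx=19: raw=0x55007 flags P=1 W=1 U=1 S=0
  [2] read 0x55 idx=14: raw=0x58007 flags P=1 W=1 U=1 S=0
  [3] read 0x58 idx=4: raw=0x59007 flags P=1 W=1 U=1 S=0
  → PA=0x591E4  (4 entries read)

Entries read for #1: 4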